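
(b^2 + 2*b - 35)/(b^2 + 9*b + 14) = (b - 5)/(b + 2)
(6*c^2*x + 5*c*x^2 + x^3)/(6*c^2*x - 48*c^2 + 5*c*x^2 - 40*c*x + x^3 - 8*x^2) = x/(x - 8)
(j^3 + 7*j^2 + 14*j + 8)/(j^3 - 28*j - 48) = (j + 1)/(j - 6)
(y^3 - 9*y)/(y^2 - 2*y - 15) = y*(y - 3)/(y - 5)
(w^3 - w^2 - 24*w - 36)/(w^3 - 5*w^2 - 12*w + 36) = (w + 2)/(w - 2)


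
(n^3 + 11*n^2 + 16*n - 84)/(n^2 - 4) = (n^2 + 13*n + 42)/(n + 2)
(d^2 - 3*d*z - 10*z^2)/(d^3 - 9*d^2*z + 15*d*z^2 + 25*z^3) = (-d - 2*z)/(-d^2 + 4*d*z + 5*z^2)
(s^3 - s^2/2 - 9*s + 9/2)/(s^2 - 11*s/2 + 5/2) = (s^2 - 9)/(s - 5)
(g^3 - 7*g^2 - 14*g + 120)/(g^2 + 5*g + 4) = (g^2 - 11*g + 30)/(g + 1)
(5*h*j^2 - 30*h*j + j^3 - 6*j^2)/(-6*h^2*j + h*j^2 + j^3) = (5*h*j - 30*h + j^2 - 6*j)/(-6*h^2 + h*j + j^2)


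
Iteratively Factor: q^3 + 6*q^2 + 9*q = (q)*(q^2 + 6*q + 9) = q*(q + 3)*(q + 3)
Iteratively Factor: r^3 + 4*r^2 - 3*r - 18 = (r + 3)*(r^2 + r - 6) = (r + 3)^2*(r - 2)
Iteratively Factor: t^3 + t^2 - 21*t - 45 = (t + 3)*(t^2 - 2*t - 15) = (t + 3)^2*(t - 5)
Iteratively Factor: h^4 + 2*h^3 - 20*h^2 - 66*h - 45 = (h + 3)*(h^3 - h^2 - 17*h - 15) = (h - 5)*(h + 3)*(h^2 + 4*h + 3) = (h - 5)*(h + 3)^2*(h + 1)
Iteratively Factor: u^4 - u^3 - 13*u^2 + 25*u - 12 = (u - 1)*(u^3 - 13*u + 12) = (u - 1)*(u + 4)*(u^2 - 4*u + 3) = (u - 3)*(u - 1)*(u + 4)*(u - 1)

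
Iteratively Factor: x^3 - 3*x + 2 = (x - 1)*(x^2 + x - 2) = (x - 1)*(x + 2)*(x - 1)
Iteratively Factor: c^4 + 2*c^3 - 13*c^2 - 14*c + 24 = (c - 3)*(c^3 + 5*c^2 + 2*c - 8) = (c - 3)*(c + 2)*(c^2 + 3*c - 4) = (c - 3)*(c + 2)*(c + 4)*(c - 1)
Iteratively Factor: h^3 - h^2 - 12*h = (h - 4)*(h^2 + 3*h) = (h - 4)*(h + 3)*(h)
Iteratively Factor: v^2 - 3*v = (v - 3)*(v)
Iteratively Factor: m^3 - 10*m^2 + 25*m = (m)*(m^2 - 10*m + 25) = m*(m - 5)*(m - 5)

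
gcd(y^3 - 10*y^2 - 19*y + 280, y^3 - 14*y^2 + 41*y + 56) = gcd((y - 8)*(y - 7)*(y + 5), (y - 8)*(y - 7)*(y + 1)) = y^2 - 15*y + 56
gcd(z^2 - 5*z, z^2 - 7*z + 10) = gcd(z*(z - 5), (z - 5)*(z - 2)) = z - 5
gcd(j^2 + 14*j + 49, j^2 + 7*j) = j + 7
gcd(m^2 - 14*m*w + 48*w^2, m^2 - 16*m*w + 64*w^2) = -m + 8*w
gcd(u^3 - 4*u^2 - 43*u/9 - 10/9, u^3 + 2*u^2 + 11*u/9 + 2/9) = u^2 + u + 2/9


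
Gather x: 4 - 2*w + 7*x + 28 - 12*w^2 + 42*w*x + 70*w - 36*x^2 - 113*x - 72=-12*w^2 + 68*w - 36*x^2 + x*(42*w - 106) - 40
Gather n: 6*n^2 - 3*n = 6*n^2 - 3*n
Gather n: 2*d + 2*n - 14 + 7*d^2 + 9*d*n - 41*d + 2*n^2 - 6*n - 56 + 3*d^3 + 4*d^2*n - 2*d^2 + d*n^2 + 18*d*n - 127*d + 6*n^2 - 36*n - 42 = 3*d^3 + 5*d^2 - 166*d + n^2*(d + 8) + n*(4*d^2 + 27*d - 40) - 112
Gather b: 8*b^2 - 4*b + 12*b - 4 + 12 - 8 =8*b^2 + 8*b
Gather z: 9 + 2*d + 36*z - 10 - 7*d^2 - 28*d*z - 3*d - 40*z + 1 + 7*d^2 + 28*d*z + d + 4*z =0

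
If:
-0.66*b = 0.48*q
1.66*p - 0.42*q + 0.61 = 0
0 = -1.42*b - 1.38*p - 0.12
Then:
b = 0.41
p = -0.51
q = -0.57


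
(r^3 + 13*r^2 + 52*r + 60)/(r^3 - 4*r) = (r^2 + 11*r + 30)/(r*(r - 2))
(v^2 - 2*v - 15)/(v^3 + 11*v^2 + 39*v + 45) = (v - 5)/(v^2 + 8*v + 15)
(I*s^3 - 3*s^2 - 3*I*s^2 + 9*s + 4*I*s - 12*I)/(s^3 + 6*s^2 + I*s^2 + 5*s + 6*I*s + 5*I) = (I*s^3 - 3*s^2*(1 + I) + s*(9 + 4*I) - 12*I)/(s^3 + s^2*(6 + I) + s*(5 + 6*I) + 5*I)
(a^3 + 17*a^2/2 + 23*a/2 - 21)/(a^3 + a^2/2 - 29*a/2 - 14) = (a^2 + 5*a - 6)/(a^2 - 3*a - 4)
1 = 1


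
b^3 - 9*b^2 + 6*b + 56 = (b - 7)*(b - 4)*(b + 2)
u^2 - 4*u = u*(u - 4)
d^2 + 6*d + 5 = (d + 1)*(d + 5)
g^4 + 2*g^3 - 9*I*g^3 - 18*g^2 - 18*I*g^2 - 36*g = g*(g + 2)*(g - 6*I)*(g - 3*I)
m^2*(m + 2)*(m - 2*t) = m^4 - 2*m^3*t + 2*m^3 - 4*m^2*t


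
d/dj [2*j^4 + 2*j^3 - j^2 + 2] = 2*j*(4*j^2 + 3*j - 1)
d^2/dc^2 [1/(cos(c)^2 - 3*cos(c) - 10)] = (4*sin(c)^4 - 51*sin(c)^2 - 75*cos(c)/4 - 9*cos(3*c)/4 + 9)/(sin(c)^2 + 3*cos(c) + 9)^3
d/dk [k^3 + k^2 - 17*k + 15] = 3*k^2 + 2*k - 17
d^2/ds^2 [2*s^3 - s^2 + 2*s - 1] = 12*s - 2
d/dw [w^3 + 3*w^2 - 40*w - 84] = 3*w^2 + 6*w - 40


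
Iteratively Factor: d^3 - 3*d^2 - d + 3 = (d - 1)*(d^2 - 2*d - 3) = (d - 3)*(d - 1)*(d + 1)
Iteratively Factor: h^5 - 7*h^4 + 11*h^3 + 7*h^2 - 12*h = (h - 3)*(h^4 - 4*h^3 - h^2 + 4*h) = (h - 3)*(h - 1)*(h^3 - 3*h^2 - 4*h) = (h - 4)*(h - 3)*(h - 1)*(h^2 + h) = h*(h - 4)*(h - 3)*(h - 1)*(h + 1)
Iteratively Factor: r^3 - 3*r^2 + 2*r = (r - 1)*(r^2 - 2*r) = r*(r - 1)*(r - 2)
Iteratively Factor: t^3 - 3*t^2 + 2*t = (t - 1)*(t^2 - 2*t) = t*(t - 1)*(t - 2)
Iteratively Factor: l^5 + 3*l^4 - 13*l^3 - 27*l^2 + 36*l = (l + 3)*(l^4 - 13*l^2 + 12*l) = (l + 3)*(l + 4)*(l^3 - 4*l^2 + 3*l) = l*(l + 3)*(l + 4)*(l^2 - 4*l + 3) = l*(l - 1)*(l + 3)*(l + 4)*(l - 3)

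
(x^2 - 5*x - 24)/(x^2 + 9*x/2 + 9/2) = 2*(x - 8)/(2*x + 3)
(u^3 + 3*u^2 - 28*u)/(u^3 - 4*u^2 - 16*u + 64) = u*(u + 7)/(u^2 - 16)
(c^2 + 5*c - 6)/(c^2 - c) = (c + 6)/c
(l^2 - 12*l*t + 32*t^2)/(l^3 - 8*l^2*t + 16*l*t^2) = (-l + 8*t)/(l*(-l + 4*t))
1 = 1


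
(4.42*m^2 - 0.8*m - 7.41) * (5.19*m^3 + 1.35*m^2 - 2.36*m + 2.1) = 22.9398*m^5 + 1.815*m^4 - 49.9691*m^3 + 1.1665*m^2 + 15.8076*m - 15.561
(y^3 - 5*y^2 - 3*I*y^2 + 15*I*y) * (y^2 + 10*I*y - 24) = y^5 - 5*y^4 + 7*I*y^4 + 6*y^3 - 35*I*y^3 - 30*y^2 + 72*I*y^2 - 360*I*y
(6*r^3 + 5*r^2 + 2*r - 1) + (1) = 6*r^3 + 5*r^2 + 2*r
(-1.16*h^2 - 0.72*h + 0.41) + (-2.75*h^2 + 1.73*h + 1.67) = -3.91*h^2 + 1.01*h + 2.08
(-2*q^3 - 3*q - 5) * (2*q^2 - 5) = -4*q^5 + 4*q^3 - 10*q^2 + 15*q + 25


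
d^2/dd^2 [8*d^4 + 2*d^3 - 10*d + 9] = 12*d*(8*d + 1)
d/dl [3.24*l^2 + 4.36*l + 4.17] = 6.48*l + 4.36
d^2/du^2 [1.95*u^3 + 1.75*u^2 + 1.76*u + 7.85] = 11.7*u + 3.5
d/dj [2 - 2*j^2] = -4*j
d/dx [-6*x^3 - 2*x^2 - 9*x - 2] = -18*x^2 - 4*x - 9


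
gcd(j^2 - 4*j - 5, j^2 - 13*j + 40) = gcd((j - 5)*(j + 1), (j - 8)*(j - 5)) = j - 5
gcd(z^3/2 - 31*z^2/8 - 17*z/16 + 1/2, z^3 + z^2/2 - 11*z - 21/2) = 1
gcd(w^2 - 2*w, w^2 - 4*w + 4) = w - 2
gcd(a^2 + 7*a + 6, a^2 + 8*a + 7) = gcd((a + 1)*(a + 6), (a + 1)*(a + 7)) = a + 1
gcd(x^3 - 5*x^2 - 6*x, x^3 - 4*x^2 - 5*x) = x^2 + x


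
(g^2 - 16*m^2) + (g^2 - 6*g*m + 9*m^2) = 2*g^2 - 6*g*m - 7*m^2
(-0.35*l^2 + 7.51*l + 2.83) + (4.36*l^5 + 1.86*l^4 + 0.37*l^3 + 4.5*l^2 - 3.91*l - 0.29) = 4.36*l^5 + 1.86*l^4 + 0.37*l^3 + 4.15*l^2 + 3.6*l + 2.54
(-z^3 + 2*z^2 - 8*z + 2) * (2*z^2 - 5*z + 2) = -2*z^5 + 9*z^4 - 28*z^3 + 48*z^2 - 26*z + 4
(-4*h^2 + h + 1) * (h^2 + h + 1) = -4*h^4 - 3*h^3 - 2*h^2 + 2*h + 1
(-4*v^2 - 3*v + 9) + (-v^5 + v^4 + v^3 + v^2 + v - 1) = -v^5 + v^4 + v^3 - 3*v^2 - 2*v + 8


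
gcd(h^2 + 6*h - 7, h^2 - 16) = 1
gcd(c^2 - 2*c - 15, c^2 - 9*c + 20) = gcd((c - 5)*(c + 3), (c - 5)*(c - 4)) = c - 5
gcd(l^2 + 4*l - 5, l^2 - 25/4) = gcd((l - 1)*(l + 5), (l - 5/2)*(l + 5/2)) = 1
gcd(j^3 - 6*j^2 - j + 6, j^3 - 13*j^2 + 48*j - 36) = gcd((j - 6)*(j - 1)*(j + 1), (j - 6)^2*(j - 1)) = j^2 - 7*j + 6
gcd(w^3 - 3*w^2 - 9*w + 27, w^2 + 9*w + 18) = w + 3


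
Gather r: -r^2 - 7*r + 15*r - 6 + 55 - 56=-r^2 + 8*r - 7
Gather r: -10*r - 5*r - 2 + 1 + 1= -15*r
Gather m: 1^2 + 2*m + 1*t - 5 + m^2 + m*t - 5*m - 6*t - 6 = m^2 + m*(t - 3) - 5*t - 10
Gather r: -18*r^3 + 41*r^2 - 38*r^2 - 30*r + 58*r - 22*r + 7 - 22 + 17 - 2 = -18*r^3 + 3*r^2 + 6*r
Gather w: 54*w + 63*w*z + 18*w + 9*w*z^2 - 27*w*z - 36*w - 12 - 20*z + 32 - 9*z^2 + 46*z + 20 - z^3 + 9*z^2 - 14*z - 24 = w*(9*z^2 + 36*z + 36) - z^3 + 12*z + 16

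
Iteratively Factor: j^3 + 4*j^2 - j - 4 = (j + 1)*(j^2 + 3*j - 4) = (j + 1)*(j + 4)*(j - 1)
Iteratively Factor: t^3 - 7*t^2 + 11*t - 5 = (t - 1)*(t^2 - 6*t + 5) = (t - 1)^2*(t - 5)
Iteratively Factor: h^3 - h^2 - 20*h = (h - 5)*(h^2 + 4*h) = h*(h - 5)*(h + 4)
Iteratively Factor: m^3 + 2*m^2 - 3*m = (m + 3)*(m^2 - m) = (m - 1)*(m + 3)*(m)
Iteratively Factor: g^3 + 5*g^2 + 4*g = (g + 1)*(g^2 + 4*g) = g*(g + 1)*(g + 4)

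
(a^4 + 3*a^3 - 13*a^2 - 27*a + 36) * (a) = a^5 + 3*a^4 - 13*a^3 - 27*a^2 + 36*a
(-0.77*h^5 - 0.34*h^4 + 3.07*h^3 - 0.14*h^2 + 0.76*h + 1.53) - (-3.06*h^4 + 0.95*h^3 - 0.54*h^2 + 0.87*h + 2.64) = -0.77*h^5 + 2.72*h^4 + 2.12*h^3 + 0.4*h^2 - 0.11*h - 1.11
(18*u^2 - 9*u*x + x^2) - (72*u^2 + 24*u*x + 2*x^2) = -54*u^2 - 33*u*x - x^2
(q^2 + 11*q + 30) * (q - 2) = q^3 + 9*q^2 + 8*q - 60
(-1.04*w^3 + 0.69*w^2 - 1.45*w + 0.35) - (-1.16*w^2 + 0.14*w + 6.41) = -1.04*w^3 + 1.85*w^2 - 1.59*w - 6.06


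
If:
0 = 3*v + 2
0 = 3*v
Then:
No Solution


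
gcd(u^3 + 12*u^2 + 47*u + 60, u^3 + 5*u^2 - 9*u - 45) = u^2 + 8*u + 15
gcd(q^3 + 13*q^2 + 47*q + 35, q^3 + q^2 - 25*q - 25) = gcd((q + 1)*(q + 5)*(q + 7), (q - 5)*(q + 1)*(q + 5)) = q^2 + 6*q + 5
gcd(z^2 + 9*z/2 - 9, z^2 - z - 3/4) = z - 3/2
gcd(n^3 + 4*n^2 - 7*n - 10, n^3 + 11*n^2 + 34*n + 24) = n + 1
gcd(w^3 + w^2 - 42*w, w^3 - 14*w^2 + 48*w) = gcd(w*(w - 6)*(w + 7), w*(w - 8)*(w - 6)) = w^2 - 6*w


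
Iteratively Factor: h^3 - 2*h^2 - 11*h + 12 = (h + 3)*(h^2 - 5*h + 4) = (h - 1)*(h + 3)*(h - 4)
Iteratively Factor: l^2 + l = (l + 1)*(l)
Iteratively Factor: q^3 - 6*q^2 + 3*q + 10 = (q + 1)*(q^2 - 7*q + 10) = (q - 5)*(q + 1)*(q - 2)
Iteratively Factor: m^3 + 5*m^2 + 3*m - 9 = (m + 3)*(m^2 + 2*m - 3) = (m - 1)*(m + 3)*(m + 3)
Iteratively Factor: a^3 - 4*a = (a + 2)*(a^2 - 2*a) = (a - 2)*(a + 2)*(a)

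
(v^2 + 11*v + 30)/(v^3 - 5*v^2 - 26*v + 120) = (v + 6)/(v^2 - 10*v + 24)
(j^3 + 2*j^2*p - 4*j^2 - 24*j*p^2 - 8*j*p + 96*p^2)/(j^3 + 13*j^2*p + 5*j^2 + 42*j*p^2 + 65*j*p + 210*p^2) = (j^2 - 4*j*p - 4*j + 16*p)/(j^2 + 7*j*p + 5*j + 35*p)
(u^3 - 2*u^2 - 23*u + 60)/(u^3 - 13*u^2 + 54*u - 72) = (u + 5)/(u - 6)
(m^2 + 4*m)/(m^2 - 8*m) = (m + 4)/(m - 8)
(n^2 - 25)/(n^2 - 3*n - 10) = (n + 5)/(n + 2)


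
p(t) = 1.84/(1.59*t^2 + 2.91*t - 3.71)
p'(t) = 1.84*(-3.18*t - 2.91)/(1.59*t^2 + 2.91*t - 3.71)^2 = (-5.8512*t - 5.3544)/(1.59*t^2 + 2.91*t - 3.71)^2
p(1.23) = 0.81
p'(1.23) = -2.43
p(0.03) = -0.51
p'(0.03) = -0.42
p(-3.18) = 0.59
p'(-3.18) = 1.37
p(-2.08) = -0.64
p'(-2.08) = 0.82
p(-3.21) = 0.55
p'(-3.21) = 1.21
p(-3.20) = 0.56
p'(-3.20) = 1.26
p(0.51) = -1.02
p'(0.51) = -2.54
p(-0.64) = -0.37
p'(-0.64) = -0.07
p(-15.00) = 0.01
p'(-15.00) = 0.00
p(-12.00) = 0.01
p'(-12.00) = 0.00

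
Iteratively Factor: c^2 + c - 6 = (c + 3)*(c - 2)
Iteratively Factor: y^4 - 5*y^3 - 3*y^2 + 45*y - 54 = (y - 3)*(y^3 - 2*y^2 - 9*y + 18) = (y - 3)*(y - 2)*(y^2 - 9) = (y - 3)*(y - 2)*(y + 3)*(y - 3)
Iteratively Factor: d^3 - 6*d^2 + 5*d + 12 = (d + 1)*(d^2 - 7*d + 12) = (d - 4)*(d + 1)*(d - 3)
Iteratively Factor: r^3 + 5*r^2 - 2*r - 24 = (r + 4)*(r^2 + r - 6) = (r - 2)*(r + 4)*(r + 3)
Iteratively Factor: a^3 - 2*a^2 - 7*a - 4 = (a - 4)*(a^2 + 2*a + 1) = (a - 4)*(a + 1)*(a + 1)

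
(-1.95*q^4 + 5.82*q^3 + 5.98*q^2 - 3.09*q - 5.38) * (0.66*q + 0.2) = -1.287*q^5 + 3.4512*q^4 + 5.1108*q^3 - 0.8434*q^2 - 4.1688*q - 1.076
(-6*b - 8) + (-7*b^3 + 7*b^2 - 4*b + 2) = -7*b^3 + 7*b^2 - 10*b - 6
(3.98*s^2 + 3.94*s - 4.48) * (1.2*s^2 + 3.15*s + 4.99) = 4.776*s^4 + 17.265*s^3 + 26.8952*s^2 + 5.5486*s - 22.3552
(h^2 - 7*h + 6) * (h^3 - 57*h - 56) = h^5 - 7*h^4 - 51*h^3 + 343*h^2 + 50*h - 336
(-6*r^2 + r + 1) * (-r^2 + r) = 6*r^4 - 7*r^3 + r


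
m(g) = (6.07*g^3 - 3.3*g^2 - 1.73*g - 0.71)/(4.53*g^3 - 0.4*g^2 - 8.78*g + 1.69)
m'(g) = (-13.59*g^2 + 0.8*g + 8.78)*(6.07*g^3 - 3.3*g^2 - 1.73*g - 0.71)/(4.53*g^3 - 0.4*g^2 - 8.78*g + 1.69)^2 + (18.21*g^2 - 6.6*g - 1.73)/(4.53*g^3 - 0.4*g^2 - 8.78*g + 1.69)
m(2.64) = 1.41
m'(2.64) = -0.18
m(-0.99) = -1.45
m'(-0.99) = 5.43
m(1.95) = 1.71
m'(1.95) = -0.95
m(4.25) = 1.31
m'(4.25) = -0.02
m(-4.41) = 1.62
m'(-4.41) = 0.11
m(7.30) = 1.29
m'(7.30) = 0.00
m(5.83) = 1.29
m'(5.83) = -0.00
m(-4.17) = 1.65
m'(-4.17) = 0.13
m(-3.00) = 1.93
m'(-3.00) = 0.43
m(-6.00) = 1.51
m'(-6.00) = 0.04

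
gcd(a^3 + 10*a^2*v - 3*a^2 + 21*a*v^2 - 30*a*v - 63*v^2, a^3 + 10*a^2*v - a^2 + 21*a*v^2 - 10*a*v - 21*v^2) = a^2 + 10*a*v + 21*v^2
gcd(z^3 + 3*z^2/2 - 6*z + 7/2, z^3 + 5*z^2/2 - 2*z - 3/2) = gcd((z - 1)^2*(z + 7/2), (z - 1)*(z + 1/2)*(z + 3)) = z - 1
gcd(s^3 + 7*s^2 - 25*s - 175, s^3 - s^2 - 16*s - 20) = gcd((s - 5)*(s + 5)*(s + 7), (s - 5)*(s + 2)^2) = s - 5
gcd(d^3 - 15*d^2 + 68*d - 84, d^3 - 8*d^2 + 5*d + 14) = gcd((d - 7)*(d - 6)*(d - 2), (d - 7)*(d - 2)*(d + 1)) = d^2 - 9*d + 14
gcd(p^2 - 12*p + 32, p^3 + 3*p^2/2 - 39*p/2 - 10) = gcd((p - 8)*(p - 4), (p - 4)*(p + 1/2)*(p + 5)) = p - 4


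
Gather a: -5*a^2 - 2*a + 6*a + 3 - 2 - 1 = -5*a^2 + 4*a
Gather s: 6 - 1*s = 6 - s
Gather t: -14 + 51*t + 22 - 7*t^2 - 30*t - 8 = -7*t^2 + 21*t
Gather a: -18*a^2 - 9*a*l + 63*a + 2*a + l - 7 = -18*a^2 + a*(65 - 9*l) + l - 7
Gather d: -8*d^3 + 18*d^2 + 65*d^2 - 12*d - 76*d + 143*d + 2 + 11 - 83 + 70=-8*d^3 + 83*d^2 + 55*d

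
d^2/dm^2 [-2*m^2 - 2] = -4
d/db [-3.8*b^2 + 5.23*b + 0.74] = 5.23 - 7.6*b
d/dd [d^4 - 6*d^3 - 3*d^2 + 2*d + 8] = 4*d^3 - 18*d^2 - 6*d + 2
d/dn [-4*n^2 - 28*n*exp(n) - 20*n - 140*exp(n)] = -28*n*exp(n) - 8*n - 168*exp(n) - 20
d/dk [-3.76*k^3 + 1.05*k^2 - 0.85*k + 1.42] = -11.28*k^2 + 2.1*k - 0.85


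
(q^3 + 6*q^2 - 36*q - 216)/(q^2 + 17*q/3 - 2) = 3*(q^2 - 36)/(3*q - 1)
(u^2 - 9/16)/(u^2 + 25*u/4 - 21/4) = (u + 3/4)/(u + 7)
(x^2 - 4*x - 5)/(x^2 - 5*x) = (x + 1)/x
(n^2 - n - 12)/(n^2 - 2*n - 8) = (n + 3)/(n + 2)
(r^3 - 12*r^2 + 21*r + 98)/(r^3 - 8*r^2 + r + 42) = (r - 7)/(r - 3)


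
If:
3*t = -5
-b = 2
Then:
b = -2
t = -5/3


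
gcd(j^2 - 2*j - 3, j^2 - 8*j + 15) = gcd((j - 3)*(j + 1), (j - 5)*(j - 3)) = j - 3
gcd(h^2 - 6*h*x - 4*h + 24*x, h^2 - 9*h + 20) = h - 4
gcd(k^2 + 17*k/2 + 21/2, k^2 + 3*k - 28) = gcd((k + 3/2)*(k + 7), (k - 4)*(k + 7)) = k + 7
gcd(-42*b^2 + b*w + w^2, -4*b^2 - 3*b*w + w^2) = 1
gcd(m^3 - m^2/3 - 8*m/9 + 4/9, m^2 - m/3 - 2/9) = m - 2/3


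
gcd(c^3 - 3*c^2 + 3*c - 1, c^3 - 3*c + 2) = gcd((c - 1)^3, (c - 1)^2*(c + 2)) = c^2 - 2*c + 1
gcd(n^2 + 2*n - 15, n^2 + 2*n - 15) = n^2 + 2*n - 15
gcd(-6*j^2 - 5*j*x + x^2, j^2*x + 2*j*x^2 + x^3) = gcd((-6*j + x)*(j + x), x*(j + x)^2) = j + x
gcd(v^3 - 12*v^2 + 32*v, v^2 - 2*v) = v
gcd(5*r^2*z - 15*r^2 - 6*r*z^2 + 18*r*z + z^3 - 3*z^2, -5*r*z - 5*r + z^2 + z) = -5*r + z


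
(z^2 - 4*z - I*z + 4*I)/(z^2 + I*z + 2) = (z - 4)/(z + 2*I)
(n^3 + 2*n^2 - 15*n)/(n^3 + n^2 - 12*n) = (n + 5)/(n + 4)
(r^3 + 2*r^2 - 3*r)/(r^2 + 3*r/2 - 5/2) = 2*r*(r + 3)/(2*r + 5)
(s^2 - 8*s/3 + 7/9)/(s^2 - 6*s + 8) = (9*s^2 - 24*s + 7)/(9*(s^2 - 6*s + 8))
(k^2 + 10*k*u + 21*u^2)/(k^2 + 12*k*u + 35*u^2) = (k + 3*u)/(k + 5*u)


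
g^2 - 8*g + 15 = (g - 5)*(g - 3)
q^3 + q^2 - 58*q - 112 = (q - 8)*(q + 2)*(q + 7)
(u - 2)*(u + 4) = u^2 + 2*u - 8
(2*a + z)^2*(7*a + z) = 28*a^3 + 32*a^2*z + 11*a*z^2 + z^3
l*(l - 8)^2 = l^3 - 16*l^2 + 64*l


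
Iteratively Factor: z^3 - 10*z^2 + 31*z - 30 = (z - 3)*(z^2 - 7*z + 10) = (z - 3)*(z - 2)*(z - 5)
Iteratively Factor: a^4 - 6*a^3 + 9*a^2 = (a)*(a^3 - 6*a^2 + 9*a) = a*(a - 3)*(a^2 - 3*a) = a^2*(a - 3)*(a - 3)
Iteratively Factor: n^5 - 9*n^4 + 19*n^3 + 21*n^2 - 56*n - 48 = (n + 1)*(n^4 - 10*n^3 + 29*n^2 - 8*n - 48) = (n - 3)*(n + 1)*(n^3 - 7*n^2 + 8*n + 16) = (n - 3)*(n + 1)^2*(n^2 - 8*n + 16) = (n - 4)*(n - 3)*(n + 1)^2*(n - 4)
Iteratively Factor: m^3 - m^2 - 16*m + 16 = (m - 1)*(m^2 - 16) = (m - 1)*(m + 4)*(m - 4)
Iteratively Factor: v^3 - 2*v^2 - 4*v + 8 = (v - 2)*(v^2 - 4) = (v - 2)*(v + 2)*(v - 2)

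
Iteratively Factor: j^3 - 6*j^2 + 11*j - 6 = (j - 1)*(j^2 - 5*j + 6) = (j - 3)*(j - 1)*(j - 2)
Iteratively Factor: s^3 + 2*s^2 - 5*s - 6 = (s + 3)*(s^2 - s - 2) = (s - 2)*(s + 3)*(s + 1)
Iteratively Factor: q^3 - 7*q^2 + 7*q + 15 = (q - 5)*(q^2 - 2*q - 3) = (q - 5)*(q - 3)*(q + 1)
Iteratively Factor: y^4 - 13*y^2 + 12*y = (y + 4)*(y^3 - 4*y^2 + 3*y) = (y - 3)*(y + 4)*(y^2 - y) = (y - 3)*(y - 1)*(y + 4)*(y)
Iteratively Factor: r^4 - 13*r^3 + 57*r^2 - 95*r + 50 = (r - 5)*(r^3 - 8*r^2 + 17*r - 10) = (r - 5)*(r - 2)*(r^2 - 6*r + 5) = (r - 5)^2*(r - 2)*(r - 1)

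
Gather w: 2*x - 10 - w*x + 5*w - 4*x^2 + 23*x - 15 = w*(5 - x) - 4*x^2 + 25*x - 25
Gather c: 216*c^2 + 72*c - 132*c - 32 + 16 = 216*c^2 - 60*c - 16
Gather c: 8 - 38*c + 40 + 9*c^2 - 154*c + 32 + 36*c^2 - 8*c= 45*c^2 - 200*c + 80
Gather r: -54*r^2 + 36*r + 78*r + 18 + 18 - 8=-54*r^2 + 114*r + 28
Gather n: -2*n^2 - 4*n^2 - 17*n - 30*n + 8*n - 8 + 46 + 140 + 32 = -6*n^2 - 39*n + 210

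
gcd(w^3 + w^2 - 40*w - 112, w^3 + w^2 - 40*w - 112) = w^3 + w^2 - 40*w - 112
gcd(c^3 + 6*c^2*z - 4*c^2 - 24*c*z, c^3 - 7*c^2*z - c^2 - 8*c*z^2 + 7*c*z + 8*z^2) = 1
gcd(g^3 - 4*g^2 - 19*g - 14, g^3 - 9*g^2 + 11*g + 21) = g^2 - 6*g - 7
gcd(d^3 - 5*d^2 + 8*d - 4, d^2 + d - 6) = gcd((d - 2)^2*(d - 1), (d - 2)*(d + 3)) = d - 2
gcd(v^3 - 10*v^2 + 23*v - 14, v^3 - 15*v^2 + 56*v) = v - 7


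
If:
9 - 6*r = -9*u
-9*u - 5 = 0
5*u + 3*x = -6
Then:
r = 2/3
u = -5/9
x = -29/27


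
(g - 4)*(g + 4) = g^2 - 16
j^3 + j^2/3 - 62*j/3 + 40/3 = (j - 4)*(j - 2/3)*(j + 5)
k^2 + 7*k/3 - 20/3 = (k - 5/3)*(k + 4)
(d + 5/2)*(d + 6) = d^2 + 17*d/2 + 15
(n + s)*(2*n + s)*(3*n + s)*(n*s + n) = 6*n^4*s + 6*n^4 + 11*n^3*s^2 + 11*n^3*s + 6*n^2*s^3 + 6*n^2*s^2 + n*s^4 + n*s^3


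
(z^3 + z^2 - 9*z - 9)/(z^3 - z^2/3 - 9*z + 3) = 3*(z + 1)/(3*z - 1)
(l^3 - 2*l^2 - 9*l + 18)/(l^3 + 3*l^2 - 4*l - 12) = (l - 3)/(l + 2)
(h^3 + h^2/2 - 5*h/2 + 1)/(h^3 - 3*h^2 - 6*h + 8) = (h - 1/2)/(h - 4)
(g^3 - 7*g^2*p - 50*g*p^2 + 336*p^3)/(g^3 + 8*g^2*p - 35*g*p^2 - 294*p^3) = (g - 8*p)/(g + 7*p)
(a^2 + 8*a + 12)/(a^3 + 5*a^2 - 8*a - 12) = (a + 2)/(a^2 - a - 2)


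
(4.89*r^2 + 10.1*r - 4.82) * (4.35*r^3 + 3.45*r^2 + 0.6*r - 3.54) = 21.2715*r^5 + 60.8055*r^4 + 16.812*r^3 - 27.8796*r^2 - 38.646*r + 17.0628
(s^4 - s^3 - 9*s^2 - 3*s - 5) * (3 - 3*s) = -3*s^5 + 6*s^4 + 24*s^3 - 18*s^2 + 6*s - 15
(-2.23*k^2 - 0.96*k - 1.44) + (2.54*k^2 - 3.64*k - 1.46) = 0.31*k^2 - 4.6*k - 2.9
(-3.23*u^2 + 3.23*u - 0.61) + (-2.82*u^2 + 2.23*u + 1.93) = -6.05*u^2 + 5.46*u + 1.32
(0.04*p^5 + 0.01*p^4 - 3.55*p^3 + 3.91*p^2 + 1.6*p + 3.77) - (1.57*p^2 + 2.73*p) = 0.04*p^5 + 0.01*p^4 - 3.55*p^3 + 2.34*p^2 - 1.13*p + 3.77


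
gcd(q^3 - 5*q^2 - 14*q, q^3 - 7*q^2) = q^2 - 7*q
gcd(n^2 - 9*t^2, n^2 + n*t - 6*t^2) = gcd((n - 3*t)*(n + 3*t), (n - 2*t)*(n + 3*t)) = n + 3*t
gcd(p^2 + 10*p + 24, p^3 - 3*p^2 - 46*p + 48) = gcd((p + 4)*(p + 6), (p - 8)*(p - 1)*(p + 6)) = p + 6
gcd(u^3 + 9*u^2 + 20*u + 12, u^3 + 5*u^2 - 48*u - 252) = u + 6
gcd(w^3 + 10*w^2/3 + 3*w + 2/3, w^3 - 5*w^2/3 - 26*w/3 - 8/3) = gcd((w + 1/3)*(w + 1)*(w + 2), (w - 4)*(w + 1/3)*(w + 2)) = w^2 + 7*w/3 + 2/3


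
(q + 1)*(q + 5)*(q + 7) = q^3 + 13*q^2 + 47*q + 35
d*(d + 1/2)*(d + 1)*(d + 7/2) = d^4 + 5*d^3 + 23*d^2/4 + 7*d/4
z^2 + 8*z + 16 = (z + 4)^2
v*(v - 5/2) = v^2 - 5*v/2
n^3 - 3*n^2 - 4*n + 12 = (n - 3)*(n - 2)*(n + 2)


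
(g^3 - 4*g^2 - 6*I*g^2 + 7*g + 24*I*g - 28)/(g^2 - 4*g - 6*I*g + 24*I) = (g^2 - 6*I*g + 7)/(g - 6*I)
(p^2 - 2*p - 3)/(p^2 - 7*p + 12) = (p + 1)/(p - 4)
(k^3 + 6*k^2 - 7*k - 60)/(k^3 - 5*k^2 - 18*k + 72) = (k + 5)/(k - 6)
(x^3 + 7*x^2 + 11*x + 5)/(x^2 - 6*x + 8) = (x^3 + 7*x^2 + 11*x + 5)/(x^2 - 6*x + 8)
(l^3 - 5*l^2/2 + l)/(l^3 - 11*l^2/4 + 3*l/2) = 2*(2*l - 1)/(4*l - 3)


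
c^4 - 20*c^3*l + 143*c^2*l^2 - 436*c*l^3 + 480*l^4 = (c - 8*l)*(c - 5*l)*(c - 4*l)*(c - 3*l)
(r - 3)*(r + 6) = r^2 + 3*r - 18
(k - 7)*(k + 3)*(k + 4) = k^3 - 37*k - 84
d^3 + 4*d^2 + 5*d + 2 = (d + 1)^2*(d + 2)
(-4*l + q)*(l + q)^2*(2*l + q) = -8*l^4 - 18*l^3*q - 11*l^2*q^2 + q^4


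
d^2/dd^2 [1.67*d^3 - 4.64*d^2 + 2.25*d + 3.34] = 10.02*d - 9.28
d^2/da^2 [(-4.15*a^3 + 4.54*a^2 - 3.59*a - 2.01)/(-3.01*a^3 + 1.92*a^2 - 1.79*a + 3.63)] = (-34.298348*a^6 + 60.995844*a^5 + 784.94178*a^4 - 955.011264*a^3 + 608.200236*a^2 + 268.302996*a - 88.130076)/(27.270901*a^9 - 52.186176*a^8 + 81.940929*a^7 - 167.810985*a^6 + 174.599967*a^5 - 175.948974*a^4 + 199.57625*a^3 - 110.791593*a^2 + 70.759953*a - 47.832147)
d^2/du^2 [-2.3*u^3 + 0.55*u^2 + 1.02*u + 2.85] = 1.1 - 13.8*u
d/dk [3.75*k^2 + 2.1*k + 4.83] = 7.5*k + 2.1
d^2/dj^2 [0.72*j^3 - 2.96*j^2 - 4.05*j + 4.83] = 4.32*j - 5.92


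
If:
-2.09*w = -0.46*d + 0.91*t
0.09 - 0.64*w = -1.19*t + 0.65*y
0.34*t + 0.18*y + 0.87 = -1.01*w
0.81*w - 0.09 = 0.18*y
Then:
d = -3.13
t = -1.05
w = -0.23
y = -1.55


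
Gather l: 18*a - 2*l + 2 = 18*a - 2*l + 2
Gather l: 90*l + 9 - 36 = 90*l - 27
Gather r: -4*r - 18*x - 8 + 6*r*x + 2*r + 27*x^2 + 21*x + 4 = r*(6*x - 2) + 27*x^2 + 3*x - 4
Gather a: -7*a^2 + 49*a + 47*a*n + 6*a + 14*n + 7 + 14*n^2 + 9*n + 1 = -7*a^2 + a*(47*n + 55) + 14*n^2 + 23*n + 8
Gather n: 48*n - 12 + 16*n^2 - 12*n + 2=16*n^2 + 36*n - 10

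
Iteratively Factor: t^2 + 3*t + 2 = (t + 2)*(t + 1)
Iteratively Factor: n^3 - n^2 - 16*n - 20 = (n - 5)*(n^2 + 4*n + 4) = (n - 5)*(n + 2)*(n + 2)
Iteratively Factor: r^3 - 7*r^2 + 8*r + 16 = (r - 4)*(r^2 - 3*r - 4) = (r - 4)*(r + 1)*(r - 4)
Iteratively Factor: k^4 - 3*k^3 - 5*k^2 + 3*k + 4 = (k - 4)*(k^3 + k^2 - k - 1) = (k - 4)*(k - 1)*(k^2 + 2*k + 1) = (k - 4)*(k - 1)*(k + 1)*(k + 1)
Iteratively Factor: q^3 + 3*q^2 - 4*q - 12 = (q - 2)*(q^2 + 5*q + 6) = (q - 2)*(q + 2)*(q + 3)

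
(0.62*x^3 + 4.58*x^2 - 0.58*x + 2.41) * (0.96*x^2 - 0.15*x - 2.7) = 0.5952*x^5 + 4.3038*x^4 - 2.9178*x^3 - 9.9654*x^2 + 1.2045*x - 6.507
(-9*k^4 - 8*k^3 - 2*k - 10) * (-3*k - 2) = 27*k^5 + 42*k^4 + 16*k^3 + 6*k^2 + 34*k + 20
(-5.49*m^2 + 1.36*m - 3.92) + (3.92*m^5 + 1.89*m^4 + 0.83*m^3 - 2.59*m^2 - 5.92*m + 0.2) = 3.92*m^5 + 1.89*m^4 + 0.83*m^3 - 8.08*m^2 - 4.56*m - 3.72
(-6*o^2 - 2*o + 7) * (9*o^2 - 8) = -54*o^4 - 18*o^3 + 111*o^2 + 16*o - 56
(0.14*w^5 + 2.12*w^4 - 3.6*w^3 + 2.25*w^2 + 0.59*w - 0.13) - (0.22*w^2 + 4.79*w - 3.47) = 0.14*w^5 + 2.12*w^4 - 3.6*w^3 + 2.03*w^2 - 4.2*w + 3.34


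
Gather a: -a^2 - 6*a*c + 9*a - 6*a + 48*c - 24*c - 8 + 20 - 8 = -a^2 + a*(3 - 6*c) + 24*c + 4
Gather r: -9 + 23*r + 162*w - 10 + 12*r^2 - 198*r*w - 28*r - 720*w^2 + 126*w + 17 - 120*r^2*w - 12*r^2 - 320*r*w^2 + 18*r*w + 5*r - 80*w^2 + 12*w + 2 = -120*r^2*w + r*(-320*w^2 - 180*w) - 800*w^2 + 300*w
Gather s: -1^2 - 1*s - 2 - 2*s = -3*s - 3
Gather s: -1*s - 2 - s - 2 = -2*s - 4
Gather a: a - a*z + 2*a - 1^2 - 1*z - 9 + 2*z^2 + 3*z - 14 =a*(3 - z) + 2*z^2 + 2*z - 24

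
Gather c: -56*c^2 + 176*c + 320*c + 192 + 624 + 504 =-56*c^2 + 496*c + 1320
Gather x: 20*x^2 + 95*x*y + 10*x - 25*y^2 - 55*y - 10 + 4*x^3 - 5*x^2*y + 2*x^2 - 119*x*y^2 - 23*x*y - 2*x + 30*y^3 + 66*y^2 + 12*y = 4*x^3 + x^2*(22 - 5*y) + x*(-119*y^2 + 72*y + 8) + 30*y^3 + 41*y^2 - 43*y - 10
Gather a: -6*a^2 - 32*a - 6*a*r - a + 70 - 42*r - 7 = -6*a^2 + a*(-6*r - 33) - 42*r + 63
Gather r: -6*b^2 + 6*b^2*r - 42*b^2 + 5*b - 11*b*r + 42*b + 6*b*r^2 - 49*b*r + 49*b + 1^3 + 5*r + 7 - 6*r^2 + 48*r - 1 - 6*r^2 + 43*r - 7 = -48*b^2 + 96*b + r^2*(6*b - 12) + r*(6*b^2 - 60*b + 96)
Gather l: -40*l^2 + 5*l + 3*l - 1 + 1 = -40*l^2 + 8*l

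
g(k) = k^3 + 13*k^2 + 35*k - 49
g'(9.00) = 512.00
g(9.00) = 2048.00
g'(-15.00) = 320.00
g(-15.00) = -1024.00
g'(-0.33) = 26.75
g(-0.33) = -59.17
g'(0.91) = 61.14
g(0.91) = -5.63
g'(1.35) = 75.57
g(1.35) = 24.40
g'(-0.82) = 15.70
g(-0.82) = -69.51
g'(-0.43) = 24.37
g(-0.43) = -61.73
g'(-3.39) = -18.66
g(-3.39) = -57.21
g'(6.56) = 334.66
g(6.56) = 1022.34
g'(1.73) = 88.96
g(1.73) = 55.64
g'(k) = 3*k^2 + 26*k + 35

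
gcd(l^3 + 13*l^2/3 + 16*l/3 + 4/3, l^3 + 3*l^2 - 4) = l^2 + 4*l + 4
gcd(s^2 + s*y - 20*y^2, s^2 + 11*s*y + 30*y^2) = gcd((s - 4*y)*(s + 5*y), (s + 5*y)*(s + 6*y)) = s + 5*y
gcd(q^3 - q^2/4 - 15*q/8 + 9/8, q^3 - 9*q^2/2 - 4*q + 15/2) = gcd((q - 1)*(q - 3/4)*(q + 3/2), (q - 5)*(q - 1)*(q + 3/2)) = q^2 + q/2 - 3/2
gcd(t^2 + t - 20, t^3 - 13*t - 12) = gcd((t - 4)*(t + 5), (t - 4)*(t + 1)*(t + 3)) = t - 4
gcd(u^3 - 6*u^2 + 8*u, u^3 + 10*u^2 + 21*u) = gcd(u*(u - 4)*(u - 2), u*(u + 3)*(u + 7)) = u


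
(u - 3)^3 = u^3 - 9*u^2 + 27*u - 27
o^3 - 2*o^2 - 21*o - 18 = (o - 6)*(o + 1)*(o + 3)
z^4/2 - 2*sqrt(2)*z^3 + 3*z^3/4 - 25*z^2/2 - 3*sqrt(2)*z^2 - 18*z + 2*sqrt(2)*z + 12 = (z/2 + 1)*(z - 1/2)*(z - 6*sqrt(2))*(z + 2*sqrt(2))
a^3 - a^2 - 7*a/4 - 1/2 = (a - 2)*(a + 1/2)^2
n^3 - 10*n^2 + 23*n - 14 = (n - 7)*(n - 2)*(n - 1)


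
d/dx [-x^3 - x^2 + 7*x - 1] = -3*x^2 - 2*x + 7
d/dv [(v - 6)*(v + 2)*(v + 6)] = 3*v^2 + 4*v - 36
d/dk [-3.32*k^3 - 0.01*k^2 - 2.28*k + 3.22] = -9.96*k^2 - 0.02*k - 2.28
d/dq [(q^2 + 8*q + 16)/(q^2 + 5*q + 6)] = (-3*q^2 - 20*q - 32)/(q^4 + 10*q^3 + 37*q^2 + 60*q + 36)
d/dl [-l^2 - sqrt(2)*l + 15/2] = -2*l - sqrt(2)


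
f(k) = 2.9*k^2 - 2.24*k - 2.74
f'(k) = 5.8*k - 2.24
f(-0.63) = -0.18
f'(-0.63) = -5.89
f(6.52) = 105.94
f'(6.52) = 35.58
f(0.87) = -2.49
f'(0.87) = 2.81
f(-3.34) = 37.09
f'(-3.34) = -21.61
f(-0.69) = 0.19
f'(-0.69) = -6.24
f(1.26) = -0.96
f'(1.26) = 5.07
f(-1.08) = 3.06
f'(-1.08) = -8.50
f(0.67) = -2.94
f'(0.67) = 1.65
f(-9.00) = 252.32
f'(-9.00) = -54.44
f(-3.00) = 30.08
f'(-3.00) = -19.64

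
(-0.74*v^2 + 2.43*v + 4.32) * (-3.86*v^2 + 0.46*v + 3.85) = 2.8564*v^4 - 9.7202*v^3 - 18.4064*v^2 + 11.3427*v + 16.632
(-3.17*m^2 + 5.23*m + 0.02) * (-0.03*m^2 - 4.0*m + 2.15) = 0.0951*m^4 + 12.5231*m^3 - 27.7361*m^2 + 11.1645*m + 0.043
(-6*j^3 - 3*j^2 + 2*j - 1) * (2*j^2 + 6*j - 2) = -12*j^5 - 42*j^4 - 2*j^3 + 16*j^2 - 10*j + 2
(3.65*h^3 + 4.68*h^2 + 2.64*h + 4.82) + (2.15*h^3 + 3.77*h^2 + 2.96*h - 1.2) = 5.8*h^3 + 8.45*h^2 + 5.6*h + 3.62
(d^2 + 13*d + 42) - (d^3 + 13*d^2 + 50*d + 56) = -d^3 - 12*d^2 - 37*d - 14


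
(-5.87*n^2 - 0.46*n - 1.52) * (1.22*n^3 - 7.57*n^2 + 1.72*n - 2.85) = -7.1614*n^5 + 43.8747*n^4 - 8.4686*n^3 + 27.4447*n^2 - 1.3034*n + 4.332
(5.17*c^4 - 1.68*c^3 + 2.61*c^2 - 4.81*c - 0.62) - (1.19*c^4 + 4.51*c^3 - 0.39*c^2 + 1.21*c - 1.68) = 3.98*c^4 - 6.19*c^3 + 3.0*c^2 - 6.02*c + 1.06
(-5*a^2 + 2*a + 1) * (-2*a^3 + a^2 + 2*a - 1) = 10*a^5 - 9*a^4 - 10*a^3 + 10*a^2 - 1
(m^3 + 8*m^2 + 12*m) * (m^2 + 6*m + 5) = m^5 + 14*m^4 + 65*m^3 + 112*m^2 + 60*m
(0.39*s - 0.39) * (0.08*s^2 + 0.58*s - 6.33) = 0.0312*s^3 + 0.195*s^2 - 2.6949*s + 2.4687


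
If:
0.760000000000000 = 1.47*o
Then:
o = 0.52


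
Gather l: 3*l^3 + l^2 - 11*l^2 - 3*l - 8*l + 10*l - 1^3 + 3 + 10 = 3*l^3 - 10*l^2 - l + 12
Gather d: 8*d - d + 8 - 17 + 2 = 7*d - 7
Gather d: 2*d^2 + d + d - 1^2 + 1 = 2*d^2 + 2*d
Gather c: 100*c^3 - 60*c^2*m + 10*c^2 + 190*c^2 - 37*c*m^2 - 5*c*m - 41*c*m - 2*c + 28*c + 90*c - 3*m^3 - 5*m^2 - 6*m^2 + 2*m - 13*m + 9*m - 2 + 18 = 100*c^3 + c^2*(200 - 60*m) + c*(-37*m^2 - 46*m + 116) - 3*m^3 - 11*m^2 - 2*m + 16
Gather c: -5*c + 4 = 4 - 5*c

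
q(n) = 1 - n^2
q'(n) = -2*n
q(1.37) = -0.88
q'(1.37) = -2.74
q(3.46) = -10.97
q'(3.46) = -6.92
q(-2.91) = -7.47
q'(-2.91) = 5.82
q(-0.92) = 0.15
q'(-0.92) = 1.84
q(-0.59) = 0.65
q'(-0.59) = 1.18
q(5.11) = -25.11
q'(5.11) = -10.22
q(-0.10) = 0.99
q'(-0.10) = 0.20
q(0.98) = 0.04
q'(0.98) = -1.96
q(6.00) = -35.00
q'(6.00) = -12.00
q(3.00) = -8.00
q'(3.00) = -6.00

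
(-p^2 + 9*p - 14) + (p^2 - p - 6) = 8*p - 20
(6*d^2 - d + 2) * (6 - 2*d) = -12*d^3 + 38*d^2 - 10*d + 12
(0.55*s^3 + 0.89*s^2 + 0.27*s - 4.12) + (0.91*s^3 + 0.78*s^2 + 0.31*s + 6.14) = 1.46*s^3 + 1.67*s^2 + 0.58*s + 2.02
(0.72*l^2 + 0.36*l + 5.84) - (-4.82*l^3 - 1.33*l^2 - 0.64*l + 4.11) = 4.82*l^3 + 2.05*l^2 + 1.0*l + 1.73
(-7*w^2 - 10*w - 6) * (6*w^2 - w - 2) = -42*w^4 - 53*w^3 - 12*w^2 + 26*w + 12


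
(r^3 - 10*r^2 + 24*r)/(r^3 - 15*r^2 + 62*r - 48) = r*(r - 4)/(r^2 - 9*r + 8)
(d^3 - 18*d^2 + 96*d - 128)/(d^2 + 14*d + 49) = (d^3 - 18*d^2 + 96*d - 128)/(d^2 + 14*d + 49)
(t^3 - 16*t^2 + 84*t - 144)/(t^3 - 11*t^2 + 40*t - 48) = (t^2 - 12*t + 36)/(t^2 - 7*t + 12)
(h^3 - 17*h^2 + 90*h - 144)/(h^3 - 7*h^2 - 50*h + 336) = (h - 3)/(h + 7)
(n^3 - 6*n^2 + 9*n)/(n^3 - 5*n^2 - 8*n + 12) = n*(n^2 - 6*n + 9)/(n^3 - 5*n^2 - 8*n + 12)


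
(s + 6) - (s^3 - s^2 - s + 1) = -s^3 + s^2 + 2*s + 5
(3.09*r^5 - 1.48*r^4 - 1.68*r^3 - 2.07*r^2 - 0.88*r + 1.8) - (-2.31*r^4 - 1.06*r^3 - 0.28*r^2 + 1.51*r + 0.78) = 3.09*r^5 + 0.83*r^4 - 0.62*r^3 - 1.79*r^2 - 2.39*r + 1.02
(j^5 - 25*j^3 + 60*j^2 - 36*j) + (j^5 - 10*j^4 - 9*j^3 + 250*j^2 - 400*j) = 2*j^5 - 10*j^4 - 34*j^3 + 310*j^2 - 436*j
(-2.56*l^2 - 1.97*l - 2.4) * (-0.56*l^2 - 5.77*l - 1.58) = 1.4336*l^4 + 15.8744*l^3 + 16.7557*l^2 + 16.9606*l + 3.792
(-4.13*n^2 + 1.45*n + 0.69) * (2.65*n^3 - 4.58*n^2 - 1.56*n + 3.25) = -10.9445*n^5 + 22.7579*n^4 + 1.6303*n^3 - 18.8447*n^2 + 3.6361*n + 2.2425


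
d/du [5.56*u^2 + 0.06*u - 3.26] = 11.12*u + 0.06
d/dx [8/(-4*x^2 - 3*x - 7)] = 8*(8*x + 3)/(4*x^2 + 3*x + 7)^2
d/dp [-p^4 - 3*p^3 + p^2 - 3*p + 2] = -4*p^3 - 9*p^2 + 2*p - 3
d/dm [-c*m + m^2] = -c + 2*m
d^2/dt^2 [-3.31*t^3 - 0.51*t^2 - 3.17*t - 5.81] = -19.86*t - 1.02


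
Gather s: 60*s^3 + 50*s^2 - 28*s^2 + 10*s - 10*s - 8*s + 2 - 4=60*s^3 + 22*s^2 - 8*s - 2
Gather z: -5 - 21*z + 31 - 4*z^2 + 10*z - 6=-4*z^2 - 11*z + 20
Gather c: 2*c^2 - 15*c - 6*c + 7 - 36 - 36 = 2*c^2 - 21*c - 65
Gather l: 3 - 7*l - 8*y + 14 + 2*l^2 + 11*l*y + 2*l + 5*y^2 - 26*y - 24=2*l^2 + l*(11*y - 5) + 5*y^2 - 34*y - 7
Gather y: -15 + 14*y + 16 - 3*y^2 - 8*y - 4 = -3*y^2 + 6*y - 3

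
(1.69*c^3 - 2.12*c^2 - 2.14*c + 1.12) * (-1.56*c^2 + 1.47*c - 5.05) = -2.6364*c^5 + 5.7915*c^4 - 8.3125*c^3 + 5.813*c^2 + 12.4534*c - 5.656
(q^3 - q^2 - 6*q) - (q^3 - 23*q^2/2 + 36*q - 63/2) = 21*q^2/2 - 42*q + 63/2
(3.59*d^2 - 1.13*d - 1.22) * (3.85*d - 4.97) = 13.8215*d^3 - 22.1928*d^2 + 0.919099999999999*d + 6.0634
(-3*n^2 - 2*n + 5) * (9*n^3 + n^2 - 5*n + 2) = -27*n^5 - 21*n^4 + 58*n^3 + 9*n^2 - 29*n + 10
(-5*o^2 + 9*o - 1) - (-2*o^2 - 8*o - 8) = -3*o^2 + 17*o + 7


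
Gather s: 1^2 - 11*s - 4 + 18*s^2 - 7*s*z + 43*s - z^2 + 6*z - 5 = 18*s^2 + s*(32 - 7*z) - z^2 + 6*z - 8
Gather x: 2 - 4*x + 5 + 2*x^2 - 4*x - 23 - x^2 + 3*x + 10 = x^2 - 5*x - 6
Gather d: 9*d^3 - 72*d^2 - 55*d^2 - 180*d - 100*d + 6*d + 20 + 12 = 9*d^3 - 127*d^2 - 274*d + 32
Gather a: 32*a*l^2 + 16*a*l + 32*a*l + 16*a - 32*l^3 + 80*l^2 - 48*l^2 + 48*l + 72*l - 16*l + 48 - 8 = a*(32*l^2 + 48*l + 16) - 32*l^3 + 32*l^2 + 104*l + 40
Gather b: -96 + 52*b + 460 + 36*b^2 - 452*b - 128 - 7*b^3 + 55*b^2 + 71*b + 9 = -7*b^3 + 91*b^2 - 329*b + 245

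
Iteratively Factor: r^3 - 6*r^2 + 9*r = (r - 3)*(r^2 - 3*r) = r*(r - 3)*(r - 3)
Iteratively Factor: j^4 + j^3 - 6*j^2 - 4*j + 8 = (j - 1)*(j^3 + 2*j^2 - 4*j - 8) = (j - 1)*(j + 2)*(j^2 - 4) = (j - 2)*(j - 1)*(j + 2)*(j + 2)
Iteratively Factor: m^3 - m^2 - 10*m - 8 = (m + 1)*(m^2 - 2*m - 8) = (m + 1)*(m + 2)*(m - 4)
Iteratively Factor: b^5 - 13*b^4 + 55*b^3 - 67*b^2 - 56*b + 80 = (b - 1)*(b^4 - 12*b^3 + 43*b^2 - 24*b - 80) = (b - 5)*(b - 1)*(b^3 - 7*b^2 + 8*b + 16) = (b - 5)*(b - 4)*(b - 1)*(b^2 - 3*b - 4) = (b - 5)*(b - 4)*(b - 1)*(b + 1)*(b - 4)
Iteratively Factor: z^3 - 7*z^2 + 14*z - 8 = (z - 2)*(z^2 - 5*z + 4) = (z - 4)*(z - 2)*(z - 1)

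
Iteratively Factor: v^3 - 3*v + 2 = (v - 1)*(v^2 + v - 2) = (v - 1)^2*(v + 2)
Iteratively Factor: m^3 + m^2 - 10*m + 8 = (m - 1)*(m^2 + 2*m - 8) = (m - 2)*(m - 1)*(m + 4)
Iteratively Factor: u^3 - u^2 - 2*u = (u + 1)*(u^2 - 2*u) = u*(u + 1)*(u - 2)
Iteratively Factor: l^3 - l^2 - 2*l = (l + 1)*(l^2 - 2*l) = (l - 2)*(l + 1)*(l)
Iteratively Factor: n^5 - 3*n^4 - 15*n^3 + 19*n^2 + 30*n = (n + 1)*(n^4 - 4*n^3 - 11*n^2 + 30*n) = (n - 5)*(n + 1)*(n^3 + n^2 - 6*n) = (n - 5)*(n + 1)*(n + 3)*(n^2 - 2*n) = n*(n - 5)*(n + 1)*(n + 3)*(n - 2)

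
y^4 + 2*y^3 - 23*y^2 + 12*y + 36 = (y - 3)*(y - 2)*(y + 1)*(y + 6)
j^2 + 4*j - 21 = (j - 3)*(j + 7)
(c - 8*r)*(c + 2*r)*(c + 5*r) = c^3 - c^2*r - 46*c*r^2 - 80*r^3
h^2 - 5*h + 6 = (h - 3)*(h - 2)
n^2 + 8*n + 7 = (n + 1)*(n + 7)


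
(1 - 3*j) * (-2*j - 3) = 6*j^2 + 7*j - 3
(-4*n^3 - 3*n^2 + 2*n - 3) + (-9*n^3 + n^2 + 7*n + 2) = -13*n^3 - 2*n^2 + 9*n - 1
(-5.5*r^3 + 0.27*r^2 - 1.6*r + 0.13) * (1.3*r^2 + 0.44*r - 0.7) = -7.15*r^5 - 2.069*r^4 + 1.8888*r^3 - 0.724*r^2 + 1.1772*r - 0.091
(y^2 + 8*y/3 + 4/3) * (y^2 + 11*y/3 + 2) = y^4 + 19*y^3/3 + 118*y^2/9 + 92*y/9 + 8/3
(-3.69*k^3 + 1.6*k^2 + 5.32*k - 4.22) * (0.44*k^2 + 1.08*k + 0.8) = -1.6236*k^5 - 3.2812*k^4 + 1.1168*k^3 + 5.1688*k^2 - 0.3016*k - 3.376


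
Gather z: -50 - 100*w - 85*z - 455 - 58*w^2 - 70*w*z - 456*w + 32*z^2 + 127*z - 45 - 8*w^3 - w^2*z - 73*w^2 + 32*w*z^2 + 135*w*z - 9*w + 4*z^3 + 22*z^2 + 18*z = -8*w^3 - 131*w^2 - 565*w + 4*z^3 + z^2*(32*w + 54) + z*(-w^2 + 65*w + 60) - 550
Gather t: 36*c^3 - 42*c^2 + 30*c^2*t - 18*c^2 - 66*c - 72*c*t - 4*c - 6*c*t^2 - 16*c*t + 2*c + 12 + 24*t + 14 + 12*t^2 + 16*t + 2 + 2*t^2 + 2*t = 36*c^3 - 60*c^2 - 68*c + t^2*(14 - 6*c) + t*(30*c^2 - 88*c + 42) + 28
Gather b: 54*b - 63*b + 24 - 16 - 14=-9*b - 6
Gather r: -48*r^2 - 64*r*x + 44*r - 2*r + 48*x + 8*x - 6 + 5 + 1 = -48*r^2 + r*(42 - 64*x) + 56*x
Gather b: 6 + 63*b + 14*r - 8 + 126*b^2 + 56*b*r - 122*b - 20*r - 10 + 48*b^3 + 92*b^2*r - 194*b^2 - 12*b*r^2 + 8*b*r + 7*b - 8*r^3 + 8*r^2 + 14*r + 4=48*b^3 + b^2*(92*r - 68) + b*(-12*r^2 + 64*r - 52) - 8*r^3 + 8*r^2 + 8*r - 8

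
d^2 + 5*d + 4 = (d + 1)*(d + 4)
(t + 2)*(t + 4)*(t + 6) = t^3 + 12*t^2 + 44*t + 48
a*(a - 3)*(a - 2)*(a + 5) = a^4 - 19*a^2 + 30*a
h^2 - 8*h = h*(h - 8)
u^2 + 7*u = u*(u + 7)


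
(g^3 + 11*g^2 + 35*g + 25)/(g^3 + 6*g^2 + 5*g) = (g + 5)/g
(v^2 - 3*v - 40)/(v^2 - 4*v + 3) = (v^2 - 3*v - 40)/(v^2 - 4*v + 3)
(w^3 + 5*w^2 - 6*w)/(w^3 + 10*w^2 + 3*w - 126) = w*(w - 1)/(w^2 + 4*w - 21)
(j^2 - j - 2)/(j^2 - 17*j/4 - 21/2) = 4*(-j^2 + j + 2)/(-4*j^2 + 17*j + 42)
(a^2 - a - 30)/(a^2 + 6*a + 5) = (a - 6)/(a + 1)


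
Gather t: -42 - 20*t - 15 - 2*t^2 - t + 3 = -2*t^2 - 21*t - 54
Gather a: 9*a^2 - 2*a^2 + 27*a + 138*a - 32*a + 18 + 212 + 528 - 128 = 7*a^2 + 133*a + 630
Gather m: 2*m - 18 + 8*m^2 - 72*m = 8*m^2 - 70*m - 18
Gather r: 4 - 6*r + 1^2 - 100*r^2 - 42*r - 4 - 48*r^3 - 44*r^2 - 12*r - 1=-48*r^3 - 144*r^2 - 60*r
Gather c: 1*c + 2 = c + 2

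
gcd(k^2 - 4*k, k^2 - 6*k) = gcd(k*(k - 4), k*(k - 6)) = k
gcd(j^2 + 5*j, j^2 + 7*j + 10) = j + 5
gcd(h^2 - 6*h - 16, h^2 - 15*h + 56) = h - 8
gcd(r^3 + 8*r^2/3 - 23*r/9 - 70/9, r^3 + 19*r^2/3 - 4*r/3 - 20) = r^2 + r/3 - 10/3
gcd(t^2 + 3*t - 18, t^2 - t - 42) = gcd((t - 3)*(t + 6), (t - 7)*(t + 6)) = t + 6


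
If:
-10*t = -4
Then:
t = 2/5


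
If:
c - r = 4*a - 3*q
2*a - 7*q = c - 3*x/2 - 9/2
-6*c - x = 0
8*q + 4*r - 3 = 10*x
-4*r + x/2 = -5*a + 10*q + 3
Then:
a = 5937/5408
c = 219/5408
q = 1215/1352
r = -8949/5408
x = -657/2704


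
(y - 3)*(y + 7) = y^2 + 4*y - 21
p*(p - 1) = p^2 - p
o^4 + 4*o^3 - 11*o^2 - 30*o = o*(o - 3)*(o + 2)*(o + 5)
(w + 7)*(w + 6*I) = w^2 + 7*w + 6*I*w + 42*I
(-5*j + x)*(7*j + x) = -35*j^2 + 2*j*x + x^2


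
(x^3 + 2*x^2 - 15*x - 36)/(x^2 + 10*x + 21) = (x^2 - x - 12)/(x + 7)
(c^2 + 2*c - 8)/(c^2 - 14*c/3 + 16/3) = 3*(c + 4)/(3*c - 8)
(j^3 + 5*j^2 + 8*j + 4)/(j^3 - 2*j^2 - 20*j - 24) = (j + 1)/(j - 6)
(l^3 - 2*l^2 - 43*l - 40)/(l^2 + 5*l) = l - 7 - 8/l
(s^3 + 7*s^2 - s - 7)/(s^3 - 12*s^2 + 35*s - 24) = (s^2 + 8*s + 7)/(s^2 - 11*s + 24)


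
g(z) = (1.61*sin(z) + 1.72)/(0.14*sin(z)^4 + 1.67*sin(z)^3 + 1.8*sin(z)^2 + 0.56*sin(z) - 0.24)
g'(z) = (1.61*sin(z) + 1.72)*(-0.56*sin(z)^3*cos(z) - 5.01*sin(z)^2*cos(z) - 3.6*sin(z)*cos(z) - 0.56*cos(z))/(0.14*sin(z)^4 + 1.67*sin(z)^3 + 1.8*sin(z)^2 + 0.56*sin(z) - 0.24)^2 + 1.61*cos(z)/(0.14*sin(z)^4 + 1.67*sin(z)^3 + 1.8*sin(z)^2 + 0.56*sin(z) - 0.24) = -(0.6762*sin(z)^4 + 6.3406*sin(z)^3 + 11.5152*sin(z)^2 + 6.192*sin(z) + 1.3496)*cos(z)/(0.14*sin(z)^4 + 1.67*sin(z)^3 + 1.8*sin(z)^2 + 0.56*sin(z) - 0.24)^2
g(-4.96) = 0.90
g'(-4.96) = -0.45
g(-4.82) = 0.86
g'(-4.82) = -0.18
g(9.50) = -5.87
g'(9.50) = 12.70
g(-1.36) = -0.29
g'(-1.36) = -0.83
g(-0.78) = -2.03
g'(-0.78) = -5.49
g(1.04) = 1.14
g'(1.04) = -1.34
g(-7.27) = -1.06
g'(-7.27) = -3.67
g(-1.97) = -0.55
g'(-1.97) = 1.96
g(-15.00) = -2.43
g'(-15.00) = 5.63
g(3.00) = -16.18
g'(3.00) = 168.81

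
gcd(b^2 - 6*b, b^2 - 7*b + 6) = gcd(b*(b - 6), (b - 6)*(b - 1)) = b - 6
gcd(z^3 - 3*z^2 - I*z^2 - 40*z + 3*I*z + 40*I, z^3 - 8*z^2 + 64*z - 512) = z - 8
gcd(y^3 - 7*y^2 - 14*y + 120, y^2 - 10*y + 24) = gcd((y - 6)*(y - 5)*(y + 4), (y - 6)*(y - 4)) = y - 6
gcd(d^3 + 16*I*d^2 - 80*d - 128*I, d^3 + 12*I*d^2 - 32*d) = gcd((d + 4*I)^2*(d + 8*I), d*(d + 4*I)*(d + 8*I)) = d^2 + 12*I*d - 32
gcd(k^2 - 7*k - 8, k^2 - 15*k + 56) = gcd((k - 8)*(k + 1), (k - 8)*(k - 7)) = k - 8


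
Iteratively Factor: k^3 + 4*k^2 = (k)*(k^2 + 4*k) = k*(k + 4)*(k)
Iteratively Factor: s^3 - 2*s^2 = (s)*(s^2 - 2*s) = s^2*(s - 2)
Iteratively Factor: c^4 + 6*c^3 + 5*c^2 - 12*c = (c)*(c^3 + 6*c^2 + 5*c - 12) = c*(c + 3)*(c^2 + 3*c - 4) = c*(c - 1)*(c + 3)*(c + 4)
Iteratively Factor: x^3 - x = (x + 1)*(x^2 - x) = x*(x + 1)*(x - 1)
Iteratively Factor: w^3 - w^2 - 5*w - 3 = (w + 1)*(w^2 - 2*w - 3) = (w + 1)^2*(w - 3)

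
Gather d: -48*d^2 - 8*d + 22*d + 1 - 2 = -48*d^2 + 14*d - 1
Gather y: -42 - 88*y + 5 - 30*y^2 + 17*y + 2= -30*y^2 - 71*y - 35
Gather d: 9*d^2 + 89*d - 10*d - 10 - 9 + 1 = 9*d^2 + 79*d - 18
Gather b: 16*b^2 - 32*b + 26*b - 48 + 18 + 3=16*b^2 - 6*b - 27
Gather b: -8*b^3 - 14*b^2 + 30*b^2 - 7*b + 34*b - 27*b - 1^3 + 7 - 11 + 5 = -8*b^3 + 16*b^2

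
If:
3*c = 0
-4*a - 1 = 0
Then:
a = -1/4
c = 0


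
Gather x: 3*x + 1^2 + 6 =3*x + 7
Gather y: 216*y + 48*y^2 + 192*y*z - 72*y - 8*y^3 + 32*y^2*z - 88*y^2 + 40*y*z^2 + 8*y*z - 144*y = -8*y^3 + y^2*(32*z - 40) + y*(40*z^2 + 200*z)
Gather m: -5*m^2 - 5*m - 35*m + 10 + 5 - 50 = -5*m^2 - 40*m - 35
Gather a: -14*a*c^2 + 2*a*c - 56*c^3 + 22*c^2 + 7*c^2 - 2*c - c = a*(-14*c^2 + 2*c) - 56*c^3 + 29*c^2 - 3*c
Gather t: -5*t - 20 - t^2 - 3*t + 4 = -t^2 - 8*t - 16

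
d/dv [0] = 0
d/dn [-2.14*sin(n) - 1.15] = -2.14*cos(n)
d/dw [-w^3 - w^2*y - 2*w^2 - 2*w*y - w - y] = -3*w^2 - 2*w*y - 4*w - 2*y - 1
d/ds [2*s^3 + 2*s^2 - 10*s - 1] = 6*s^2 + 4*s - 10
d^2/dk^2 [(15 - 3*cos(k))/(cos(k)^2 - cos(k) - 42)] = 3*(-9*sin(k)^4*cos(k) + 19*sin(k)^4 - 895*sin(k)^2 - 7561*cos(k)/4 - 273*cos(3*k)/4 + cos(5*k)/2 + 362)/(sin(k)^2 + cos(k) + 41)^3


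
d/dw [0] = 0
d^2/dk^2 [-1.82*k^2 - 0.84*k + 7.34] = -3.64000000000000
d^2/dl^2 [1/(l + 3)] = 2/(l + 3)^3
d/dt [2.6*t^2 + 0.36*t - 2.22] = 5.2*t + 0.36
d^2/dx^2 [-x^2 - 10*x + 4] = -2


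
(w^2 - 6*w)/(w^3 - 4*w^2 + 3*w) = (w - 6)/(w^2 - 4*w + 3)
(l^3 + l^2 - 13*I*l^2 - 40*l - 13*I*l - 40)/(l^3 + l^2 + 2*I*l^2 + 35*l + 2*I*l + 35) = (l - 8*I)/(l + 7*I)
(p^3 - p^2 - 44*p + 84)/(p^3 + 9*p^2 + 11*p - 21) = (p^2 - 8*p + 12)/(p^2 + 2*p - 3)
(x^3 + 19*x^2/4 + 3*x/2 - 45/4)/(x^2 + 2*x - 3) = (4*x^2 + 7*x - 15)/(4*(x - 1))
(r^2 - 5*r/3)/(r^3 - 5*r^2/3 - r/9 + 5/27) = 9*r/(9*r^2 - 1)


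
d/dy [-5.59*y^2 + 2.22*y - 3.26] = 2.22 - 11.18*y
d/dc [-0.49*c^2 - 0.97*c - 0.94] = -0.98*c - 0.97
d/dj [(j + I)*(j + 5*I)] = 2*j + 6*I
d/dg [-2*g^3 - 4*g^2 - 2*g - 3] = -6*g^2 - 8*g - 2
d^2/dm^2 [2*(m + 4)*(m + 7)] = 4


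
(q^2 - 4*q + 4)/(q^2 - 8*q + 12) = (q - 2)/(q - 6)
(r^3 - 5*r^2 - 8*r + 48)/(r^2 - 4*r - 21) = (r^2 - 8*r + 16)/(r - 7)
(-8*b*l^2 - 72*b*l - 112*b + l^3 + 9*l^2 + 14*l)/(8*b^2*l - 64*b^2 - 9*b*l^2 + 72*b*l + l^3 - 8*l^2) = (-l^2 - 9*l - 14)/(b*l - 8*b - l^2 + 8*l)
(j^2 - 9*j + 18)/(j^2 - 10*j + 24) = (j - 3)/(j - 4)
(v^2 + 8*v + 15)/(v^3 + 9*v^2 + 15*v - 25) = (v + 3)/(v^2 + 4*v - 5)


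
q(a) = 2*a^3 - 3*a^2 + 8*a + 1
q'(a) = 6*a^2 - 6*a + 8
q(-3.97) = -203.18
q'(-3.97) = 126.39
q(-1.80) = -34.78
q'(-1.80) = 38.24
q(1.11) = 8.92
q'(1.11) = 8.73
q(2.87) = 46.53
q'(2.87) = 40.20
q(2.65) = 38.35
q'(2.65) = 34.24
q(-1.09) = -13.87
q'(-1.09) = 21.67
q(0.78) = 6.36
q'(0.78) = 6.97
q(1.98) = 20.60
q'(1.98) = 19.64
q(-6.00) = -587.00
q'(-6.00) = 260.00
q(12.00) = 3121.00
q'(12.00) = 800.00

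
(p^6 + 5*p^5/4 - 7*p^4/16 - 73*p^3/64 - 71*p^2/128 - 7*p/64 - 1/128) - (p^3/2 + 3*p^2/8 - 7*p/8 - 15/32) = p^6 + 5*p^5/4 - 7*p^4/16 - 105*p^3/64 - 119*p^2/128 + 49*p/64 + 59/128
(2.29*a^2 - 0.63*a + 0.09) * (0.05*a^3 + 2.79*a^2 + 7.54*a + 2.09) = 0.1145*a^5 + 6.3576*a^4 + 15.5134*a^3 + 0.286999999999999*a^2 - 0.6381*a + 0.1881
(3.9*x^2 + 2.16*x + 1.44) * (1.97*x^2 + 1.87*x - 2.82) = 7.683*x^4 + 11.5482*x^3 - 4.122*x^2 - 3.3984*x - 4.0608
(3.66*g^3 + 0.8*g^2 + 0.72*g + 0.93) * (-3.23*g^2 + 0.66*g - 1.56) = -11.8218*g^5 - 0.1684*g^4 - 7.5072*g^3 - 3.7767*g^2 - 0.5094*g - 1.4508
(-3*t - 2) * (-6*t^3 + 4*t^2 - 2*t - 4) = 18*t^4 - 2*t^2 + 16*t + 8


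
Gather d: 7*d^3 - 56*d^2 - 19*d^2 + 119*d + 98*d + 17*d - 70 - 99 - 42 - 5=7*d^3 - 75*d^2 + 234*d - 216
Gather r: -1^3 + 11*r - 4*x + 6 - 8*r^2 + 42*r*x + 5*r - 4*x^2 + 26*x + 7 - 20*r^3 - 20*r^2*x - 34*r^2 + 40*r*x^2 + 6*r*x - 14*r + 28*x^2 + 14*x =-20*r^3 + r^2*(-20*x - 42) + r*(40*x^2 + 48*x + 2) + 24*x^2 + 36*x + 12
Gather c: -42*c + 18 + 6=24 - 42*c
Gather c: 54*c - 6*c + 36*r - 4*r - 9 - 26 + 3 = 48*c + 32*r - 32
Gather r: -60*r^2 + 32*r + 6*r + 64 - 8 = -60*r^2 + 38*r + 56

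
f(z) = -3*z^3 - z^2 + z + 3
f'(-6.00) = -311.00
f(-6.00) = 609.00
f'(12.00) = -1319.00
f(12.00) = -5313.00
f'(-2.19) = -37.78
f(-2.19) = 27.52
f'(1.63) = -26.17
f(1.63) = -11.02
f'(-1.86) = -26.42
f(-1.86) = 16.98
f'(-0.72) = -2.23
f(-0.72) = 2.88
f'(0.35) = -0.80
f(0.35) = 3.10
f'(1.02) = -10.40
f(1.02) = -0.20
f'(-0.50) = -0.25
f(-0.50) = 2.62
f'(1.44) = -20.54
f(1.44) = -6.59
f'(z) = -9*z^2 - 2*z + 1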